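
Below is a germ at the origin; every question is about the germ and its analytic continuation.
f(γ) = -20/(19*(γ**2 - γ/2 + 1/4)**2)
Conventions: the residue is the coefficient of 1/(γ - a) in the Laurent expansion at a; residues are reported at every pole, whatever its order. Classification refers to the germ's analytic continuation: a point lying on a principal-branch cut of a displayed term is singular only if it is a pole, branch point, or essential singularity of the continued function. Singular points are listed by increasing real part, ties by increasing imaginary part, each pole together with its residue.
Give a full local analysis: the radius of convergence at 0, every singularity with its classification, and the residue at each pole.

Denominator factor (γ**2 - γ/2 + 1/4)^2: discriminant -3/4, complex-conjugate roots (1/4) + ((1/4)*sqrt(3))*i and (1/4) - ((1/4)*sqrt(3))*i; poles of order 2, moduli 1/2 and 1/2.
The radius of convergence is the smallest modulus among the singular points: 1/2.
The factor γ**2 - γ/2 + 1/4 splits as (γ - a)(γ - a') with a = (1/4) - ((1/4)*sqrt(3))*i, a' = (1/4) + ((1/4)*sqrt(3))*i. At the order-2 pole a set g(γ) = (γ - a)^2*f(γ) = [-20/19] / (γ - a')^2.
Order-2 pole: residue = g'(a); g'((1/4) - ((1/4)*sqrt(3))*i) = -((320/171)*sqrt(3))*i, so the residue is -((320/171)*sqrt(3))*i.
The factor γ**2 - γ/2 + 1/4 splits as (γ - a)(γ - a') with a = (1/4) + ((1/4)*sqrt(3))*i, a' = (1/4) - ((1/4)*sqrt(3))*i. At the order-2 pole a set g(γ) = (γ - a)^2*f(γ) = [-20/19] / (γ - a')^2.
Order-2 pole: residue = g'(a); g'((1/4) + ((1/4)*sqrt(3))*i) = ((320/171)*sqrt(3))*i, so the residue is ((320/171)*sqrt(3))*i.
List the singular points by increasing real part (a conjugate pair: the negative imaginary part first).

Radius of convergence at 0: 1/2.
At (1/4) - ((1/4)*sqrt(3))*i: a pole of order 2; residue -((320/171)*sqrt(3))*i.
At (1/4) + ((1/4)*sqrt(3))*i: a pole of order 2; residue ((320/171)*sqrt(3))*i.


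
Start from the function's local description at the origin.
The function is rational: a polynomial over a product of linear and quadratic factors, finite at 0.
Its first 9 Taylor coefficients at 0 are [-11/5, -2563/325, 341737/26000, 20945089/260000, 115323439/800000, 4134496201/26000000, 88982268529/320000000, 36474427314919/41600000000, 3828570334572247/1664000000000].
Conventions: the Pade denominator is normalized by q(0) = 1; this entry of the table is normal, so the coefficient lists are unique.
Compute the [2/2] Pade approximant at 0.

Taylor coefficients needed (read off): a_0 = -11/5, a_1 = -2563/325, a_2 = 341737/26000, a_3 = 20945089/260000, a_4 = 115323439/800000.
Write the denominator as Q(w) = 1 + q1*w + q2*w^2. Requiring Q*f - P = O(w^5) with deg P <= 2 kills the coefficients of w^3..w^4 in Q*f:
  w^3: a_3 + q1*a_2 + q2*a_1 = 0, i.e. 20945089/260000 + (341737/26000)*q1 + (-2563/325)*q2 = 0.
  w^4: a_4 + q1*a_3 + q2*a_2 = 0, i.e. 115323439/800000 + (20945089/260000)*q1 + (341737/26000)*q2 = 0.
Solving this linear system: q1 = -1635552089/601919870, q2 = 5476378155/963071792.
The numerator is Q*f truncated at degree 2: P0 = a_0 = -11/5; P1 = a_1 + q1*a_0 = -14932035327/7824958310; P2 = a_2 + q1*a_1 + q2*a_0 = 690542743803/31299833240.

The Pade approximant has numerator coefficients [-11/5, -14932035327/7824958310, 690542743803/31299833240]; denominator coefficients [1, -1635552089/601919870, 5476378155/963071792].


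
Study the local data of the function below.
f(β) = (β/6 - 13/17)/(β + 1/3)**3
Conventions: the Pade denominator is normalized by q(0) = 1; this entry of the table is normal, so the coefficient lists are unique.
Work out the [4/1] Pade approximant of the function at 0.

Taylor coefficients needed (expand at 0): a_0 = -351/17, a_1 = 6471/34, a_2 = -39285/34, a_3 = 98901/17, a_4 = -447120/17, a_5 = 3768201/34.
Write the denominator as Q(β) = 1 + q1*β. Requiring Q*f - P = O(β^6) with deg P <= 4 kills the coefficients of β^5..β^5 in Q*f:
  β^5: a_5 + q1*a_4 = 0, i.e. 3768201/34 + (-447120/17)*q1 = 0.
Solving this linear system: q1 = 15507/3680.
The numerator is Q*f truncated at degree 4: P0 = a_0 = -351/17; P1 = a_1 + q1*a_0 = 6463683/62560; P2 = a_2 + q1*a_1 = -44223003/125120; P3 = a_3 + q1*a_2 = 23743773/25024; P4 = a_4 + q1*a_3 = -111743793/62560.

The Pade approximant has numerator coefficients [-351/17, 6463683/62560, -44223003/125120, 23743773/25024, -111743793/62560]; denominator coefficients [1, 15507/3680].


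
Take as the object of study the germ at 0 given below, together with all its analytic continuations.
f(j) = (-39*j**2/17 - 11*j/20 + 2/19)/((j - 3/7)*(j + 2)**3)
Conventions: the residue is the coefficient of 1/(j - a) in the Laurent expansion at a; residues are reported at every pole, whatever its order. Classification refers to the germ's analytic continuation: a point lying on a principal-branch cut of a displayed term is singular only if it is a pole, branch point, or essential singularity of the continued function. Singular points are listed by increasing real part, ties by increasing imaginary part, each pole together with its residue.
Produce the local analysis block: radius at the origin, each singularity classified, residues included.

Denominator factor (j + 2)^3: pole of order 3 at -2, modulus 2.
Denominator factor (j - 3/7): pole of order 1 at 3/7, modulus 3/7.
The radius of convergence is the smallest modulus among the singular points: 3/7.
At the order-3 pole -2 set g(j) = (j - (-2))^3*f(j) = (-39*j**2/17 - 11*j/20 + 2/19)/(j - 3/7).
Order-3 pole: residue = g''(a)/2; g''(-2) = 1222711/15868990, so the residue is 1222711/31737980.
At the order-1 pole 3/7 set g(j) = (j - (3/7))*f(j) = (-39*j**2/17 - 11*j/20 + 2/19)/(j + 2)**3.
Simple pole: residue = g(a) at a = 3/7, which is -1222711/31737980.
List the singular points by increasing real part (a conjugate pair: the negative imaginary part first).

Radius of convergence at 0: 3/7.
At -2: a pole of order 3; residue 1222711/31737980.
At 3/7: a pole of order 1; residue -1222711/31737980.


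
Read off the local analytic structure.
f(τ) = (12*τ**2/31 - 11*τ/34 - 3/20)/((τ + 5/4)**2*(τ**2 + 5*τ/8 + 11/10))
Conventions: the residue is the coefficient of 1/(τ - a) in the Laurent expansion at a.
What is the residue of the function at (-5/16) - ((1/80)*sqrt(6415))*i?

The residue is (5518640/47746727) - ((109383184/61259050741)*sqrt(6415))*i.

The factor τ**2 + 5*τ/8 + 11/10 splits as (τ - a)(τ - a') with a = (-5/16) - ((1/80)*sqrt(6415))*i, a' = (-5/16) + ((1/80)*sqrt(6415))*i. At the order-1 pole a set g(τ) = (τ - a)*f(τ) = [(12*τ**2/31 - 11*τ/34 - 3/20)/(τ + 5/4)**2] / (τ - a').
Simple pole: residue = g(a) at a = (-5/16) - ((1/80)*sqrt(6415))*i, which is (5518640/47746727) - ((109383184/61259050741)*sqrt(6415))*i.


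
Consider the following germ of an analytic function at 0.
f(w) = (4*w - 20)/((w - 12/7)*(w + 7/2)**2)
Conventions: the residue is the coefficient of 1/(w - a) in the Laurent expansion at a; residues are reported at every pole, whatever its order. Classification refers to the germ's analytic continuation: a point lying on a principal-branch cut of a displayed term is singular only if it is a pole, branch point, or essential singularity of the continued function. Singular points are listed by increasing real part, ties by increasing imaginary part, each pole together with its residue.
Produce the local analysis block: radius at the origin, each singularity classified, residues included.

Denominator factor (w - 12/7): pole of order 1 at 12/7, modulus 12/7.
Denominator factor (w + 7/2)^2: pole of order 2 at -7/2, modulus 7/2.
The radius of convergence is the smallest modulus among the singular points: 12/7.
At the order-2 pole -7/2 set g(w) = (w - (-7/2))^2*f(w) = (4*w - 20)/(w - 12/7).
Order-2 pole: residue = g'(a); g'(-7/2) = 2576/5329, so the residue is 2576/5329.
At the order-1 pole 12/7 set g(w) = (w - (12/7))*f(w) = (4*w - 20)/(w + 7/2)**2.
Simple pole: residue = g(a) at a = 12/7, which is -2576/5329.
List the singular points by increasing real part (a conjugate pair: the negative imaginary part first).

Radius of convergence at 0: 12/7.
At -7/2: a pole of order 2; residue 2576/5329.
At 12/7: a pole of order 1; residue -2576/5329.


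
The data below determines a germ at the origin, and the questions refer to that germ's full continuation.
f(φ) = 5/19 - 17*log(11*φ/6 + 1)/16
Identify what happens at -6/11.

The term (-17/16)*log(1 - φ/(-6/11)) has argument 1 - -6/11/(-6/11) = 0 at -6/11: a logarithmic (infinitely-sheeted) branch point; the remaining terms are analytic or single-valued there.

The point is a logarithmic branch point.


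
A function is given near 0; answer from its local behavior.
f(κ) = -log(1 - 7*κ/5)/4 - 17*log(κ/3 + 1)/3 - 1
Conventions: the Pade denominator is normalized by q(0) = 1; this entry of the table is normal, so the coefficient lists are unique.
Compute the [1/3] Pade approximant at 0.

The Pade approximant has numerator coefficients [-1, -10149092131/5467824180]; denominator coefficients [1, 289119709/911304030, 1174291003/16403472540, 361561297/1598779000].

Taylor coefficients needed (expand at 0): a_0 = -1, a_1 = -277/180, a_2 = 3023/5400, a_3 = 19283/121500, a_4 = 625943/2430000.
Write the denominator as Q(κ) = 1 + q1*κ + q2*κ^2 + q3*κ^3. Requiring Q*f - P = O(κ^5) with deg P <= 1 kills the coefficients of κ^2..κ^4 in Q*f:
  κ^2: a_2 + q1*a_1 + q2*a_0 = 0, i.e. 3023/5400 + (-277/180)*q1 + (-1)*q2 = 0.
  κ^3: a_3 + q1*a_2 + q2*a_1 + q3*a_0 = 0, i.e. 19283/121500 + (3023/5400)*q1 + (-277/180)*q2 + (-1)*q3 = 0.
  κ^4: a_4 + q1*a_3 + q2*a_2 + q3*a_1 = 0, i.e. 625943/2430000 + (19283/121500)*q1 + (3023/5400)*q2 + (-277/180)*q3 = 0.
Solving this linear system: q1 = 289119709/911304030, q2 = 1174291003/16403472540, q3 = 361561297/1598779000.
The numerator is Q*f truncated at degree 1: P0 = a_0 = -1; P1 = a_1 + q1*a_0 = -10149092131/5467824180.


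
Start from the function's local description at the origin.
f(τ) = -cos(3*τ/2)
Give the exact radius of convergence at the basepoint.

The factor cos(3*τ/2) is entire and contributes no finite singular point.
The polynomial part has no poles.
No finite singular points: the Taylor series at 0 converges everywhere.

The radius of convergence is infinite.


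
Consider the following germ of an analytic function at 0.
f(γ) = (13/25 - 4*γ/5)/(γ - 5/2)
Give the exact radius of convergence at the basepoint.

Denominator factor (γ - 5/2): pole of order 1 at 5/2, modulus 5/2.
The radius of convergence is the smallest modulus among the singular points: 5/2.

The radius of convergence is 5/2.


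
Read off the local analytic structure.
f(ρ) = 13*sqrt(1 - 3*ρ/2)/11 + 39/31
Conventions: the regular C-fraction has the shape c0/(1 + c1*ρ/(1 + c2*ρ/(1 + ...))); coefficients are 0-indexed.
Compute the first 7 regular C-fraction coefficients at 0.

Taylor coefficients (expand at 0): a_0 = 832/341, a_1 = -39/44, a_2 = -117/352, a_3 = -351/1408, a_4 = -5265/22528, a_5 = -22113/90112, a_6 = -199017/720896.
c0 = a_0 = 832/341. Peel one level at a time: if S = 1 + c*ρ/S' with S'(0) = 1, then c is the ρ-coefficient of S and S' = c*ρ/(S - 1).
S_1 = c0/f = 1 + (93/256)*ρ + (17577/65536)*ρ^2 + ...; c1 = 93/256.
S_2 = c1*ρ/(S_1 - 1) = 1 + (-189/256)*ρ + (-9/64)*ρ^2 + ...; c2 = -189/256.
S_3 = c2*ρ/(S_2 - 1) = 1 + (-4/21)*ρ + (-47/441)*ρ^2 + ...; c3 = -4/21.
S_4 = c3*ρ/(S_3 - 1) = 1 + (-47/84)*ρ + (-9/64)*ρ^2 + ...; c4 = -47/84.
S_5 = c4*ρ/(S_4 - 1) = 1 + (-189/752)*ρ + (-70875/565504)*ρ^2 + ...; c5 = -189/752.
S_6 = c5*ρ/(S_5 - 1) = 1 + (-375/752)*ρ + ...; c6 = -375/752.

The regular C-fraction coefficients are [832/341, 93/256, -189/256, -4/21, -47/84, -189/752, -375/752].


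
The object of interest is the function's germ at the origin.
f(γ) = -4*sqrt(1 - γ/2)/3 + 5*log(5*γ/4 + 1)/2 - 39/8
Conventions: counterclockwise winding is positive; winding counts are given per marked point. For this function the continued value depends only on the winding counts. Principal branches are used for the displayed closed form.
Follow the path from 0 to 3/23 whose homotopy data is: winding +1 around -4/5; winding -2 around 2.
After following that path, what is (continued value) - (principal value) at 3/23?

The rational part is single-valued and drops out of the difference; each branch term changes only by its own monodromy.
(5/2)*log(1 - γ/(-4/5)): each positive loop around -4/5 adds 2*pi*i to the log, so winding +1 contributes (5/2)*(1)*2*pi*i = (5)*pi*i.
(-4/3)*sqrt(1 - γ/(2)): winding -2 is even, the square root returns to the same sheet, contribution 0.
Summing the contributions at γ = 3/23 gives (5)*pi*i.

Continued minus principal equals (5)*pi*i.


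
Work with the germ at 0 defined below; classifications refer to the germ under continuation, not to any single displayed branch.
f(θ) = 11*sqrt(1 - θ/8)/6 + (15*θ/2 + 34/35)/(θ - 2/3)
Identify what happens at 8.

The term (11/6)*sqrt(1 - θ/(8)) has argument 1 - 8/(8) = 0 at 8: a square-root (algebraic, two-sheeted) branch point; the remaining terms are analytic or single-valued there.

The point is an algebraic (square-root) branch point.


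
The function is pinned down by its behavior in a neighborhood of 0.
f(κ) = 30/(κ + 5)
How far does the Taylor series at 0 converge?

The radius of convergence is 5.

Denominator factor (κ + 5): pole of order 1 at -5, modulus 5.
The radius of convergence is the smallest modulus among the singular points: 5.


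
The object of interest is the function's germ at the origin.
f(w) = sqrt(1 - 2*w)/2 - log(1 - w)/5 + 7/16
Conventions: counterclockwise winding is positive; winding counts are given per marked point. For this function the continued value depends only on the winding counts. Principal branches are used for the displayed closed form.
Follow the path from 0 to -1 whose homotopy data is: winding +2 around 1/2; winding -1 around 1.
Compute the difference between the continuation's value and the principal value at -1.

Continued minus principal equals (2/5)*pi*i.

The rational part is single-valued and drops out of the difference; each branch term changes only by its own monodromy.
(-1/5)*log(1 - w/(1)): each positive loop around 1 adds 2*pi*i to the log, so winding -1 contributes (-1/5)*(-1)*2*pi*i = (2/5)*pi*i.
(1/2)*sqrt(1 - w/(1/2)): winding +2 is even, the square root returns to the same sheet, contribution 0.
Summing the contributions at w = -1 gives (2/5)*pi*i.


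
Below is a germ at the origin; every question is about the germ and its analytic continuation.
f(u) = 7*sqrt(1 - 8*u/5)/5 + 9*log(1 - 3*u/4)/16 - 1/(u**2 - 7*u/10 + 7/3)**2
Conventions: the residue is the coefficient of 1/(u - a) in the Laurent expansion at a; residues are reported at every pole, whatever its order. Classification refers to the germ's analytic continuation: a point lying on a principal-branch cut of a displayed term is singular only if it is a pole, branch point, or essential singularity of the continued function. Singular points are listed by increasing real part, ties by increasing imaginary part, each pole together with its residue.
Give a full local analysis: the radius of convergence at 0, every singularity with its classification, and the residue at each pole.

Denominator factor (u**2 - 7*u/10 + 7/3)^2: discriminant -2653/300, complex-conjugate roots (7/20) + ((1/60)*sqrt(7959))*i and (7/20) - ((1/60)*sqrt(7959))*i; poles of order 2, moduli (1/3)*sqrt(21) and (1/3)*sqrt(21).
Branch term (9/16)*log(1 - u/(4/3)): its argument vanishes at u = 4/3, a logarithmic branch point, modulus 4/3.
Branch term (7/5)*sqrt(1 - u/(5/8)): its argument vanishes at u = 5/8, a square-root branch point, modulus 5/8.
The radius of convergence is the smallest modulus among the singular points: 5/8.
The branch terms are analytic at (7/20) - ((1/60)*sqrt(7959))*i and contribute nothing to the residue; only the rational part matters.
The factor u**2 - 7*u/10 + 7/3 splits as (u - a)(u - a') with a = (7/20) - ((1/60)*sqrt(7959))*i, a' = (7/20) + ((1/60)*sqrt(7959))*i. At the order-2 pole a set g(u) = (u - a)^2*(rational part) = [-1] / (u - a')^2.
Order-2 pole: residue = g'(a); g'((7/20) - ((1/60)*sqrt(7959))*i) = -((6000/7038409)*sqrt(7959))*i, so the residue is -((6000/7038409)*sqrt(7959))*i.
The branch terms are analytic at (7/20) + ((1/60)*sqrt(7959))*i and contribute nothing to the residue; only the rational part matters.
The factor u**2 - 7*u/10 + 7/3 splits as (u - a)(u - a') with a = (7/20) + ((1/60)*sqrt(7959))*i, a' = (7/20) - ((1/60)*sqrt(7959))*i. At the order-2 pole a set g(u) = (u - a)^2*(rational part) = [-1] / (u - a')^2.
Order-2 pole: residue = g'(a); g'((7/20) + ((1/60)*sqrt(7959))*i) = ((6000/7038409)*sqrt(7959))*i, so the residue is ((6000/7038409)*sqrt(7959))*i.
List the singular points by increasing real part (a conjugate pair: the negative imaginary part first).

Radius of convergence at 0: 5/8.
At (7/20) - ((1/60)*sqrt(7959))*i: a pole of order 2; residue -((6000/7038409)*sqrt(7959))*i.
At (7/20) + ((1/60)*sqrt(7959))*i: a pole of order 2; residue ((6000/7038409)*sqrt(7959))*i.
At 5/8: an algebraic (square-root) branch point.
At 4/3: a logarithmic branch point.


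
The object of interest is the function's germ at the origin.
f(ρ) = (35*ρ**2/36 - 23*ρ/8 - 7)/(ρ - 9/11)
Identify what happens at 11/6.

Denominator factors: ρ - 9/11 = 67/66 at ρ = 11/6 — none vanishes.
So the germ continues analytically to 11/6.

The point is a regular point.


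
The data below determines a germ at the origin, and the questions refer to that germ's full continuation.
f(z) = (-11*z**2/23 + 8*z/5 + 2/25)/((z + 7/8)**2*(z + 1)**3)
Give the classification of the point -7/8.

The point is a pole of order 2.

The denominator factor z + 7/8 vanishes at -7/8 and appears to the power 2; the numerator there equals -62051/36800, nonzero, and no other factor vanishes.
Hence a pole whose order is the multiplicity, 2.


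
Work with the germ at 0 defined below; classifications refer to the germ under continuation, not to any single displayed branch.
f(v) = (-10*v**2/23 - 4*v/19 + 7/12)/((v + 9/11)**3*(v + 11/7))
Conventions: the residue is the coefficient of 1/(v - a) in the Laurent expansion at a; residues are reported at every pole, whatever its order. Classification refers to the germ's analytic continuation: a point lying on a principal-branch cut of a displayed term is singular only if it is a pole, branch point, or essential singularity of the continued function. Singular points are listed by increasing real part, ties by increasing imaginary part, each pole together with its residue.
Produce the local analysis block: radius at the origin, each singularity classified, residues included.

Denominator factor (v + 11/7): pole of order 1 at -11/7, modulus 11/7.
Denominator factor (v + 9/11)^3: pole of order 3 at -9/11, modulus 9/11.
The radius of convergence is the smallest modulus among the singular points: 9/11.
At the order-1 pole -11/7 set g(v) = (v - (-11/7))*f(v) = (-10*v**2/23 - 4*v/19 + 7/12)/(v + 9/11)**3.
Simple pole: residue = g(a) at a = -11/7, which is 381819977/1023167328.
At the order-3 pole -9/11 set g(v) = (v - (-9/11))^3*f(v) = (-10*v**2/23 - 4*v/19 + 7/12)/(v + 11/7).
Order-3 pole: residue = g''(a)/2; g''(-9/11) = -381819977/511583664, so the residue is -381819977/1023167328.
List the singular points by increasing real part (a conjugate pair: the negative imaginary part first).

Radius of convergence at 0: 9/11.
At -11/7: a pole of order 1; residue 381819977/1023167328.
At -9/11: a pole of order 3; residue -381819977/1023167328.


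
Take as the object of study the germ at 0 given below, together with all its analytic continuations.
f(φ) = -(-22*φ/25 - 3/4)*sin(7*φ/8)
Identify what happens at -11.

There is no denominator, hence no pole anywhere.
The factor -sin(7*φ/8) is entire.
So the germ continues analytically to -11.

The point is a regular point.


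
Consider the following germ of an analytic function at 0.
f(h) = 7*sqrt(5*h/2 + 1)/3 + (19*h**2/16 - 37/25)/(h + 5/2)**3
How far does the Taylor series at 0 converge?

The radius of convergence is 2/5.

Denominator factor (h + 5/2)^3: pole of order 3 at -5/2, modulus 5/2.
Branch term (7/3)*sqrt(1 - h/(-2/5)): its argument vanishes at h = -2/5, a square-root branch point, modulus 2/5.
The radius of convergence is the smallest modulus among the singular points: 2/5.


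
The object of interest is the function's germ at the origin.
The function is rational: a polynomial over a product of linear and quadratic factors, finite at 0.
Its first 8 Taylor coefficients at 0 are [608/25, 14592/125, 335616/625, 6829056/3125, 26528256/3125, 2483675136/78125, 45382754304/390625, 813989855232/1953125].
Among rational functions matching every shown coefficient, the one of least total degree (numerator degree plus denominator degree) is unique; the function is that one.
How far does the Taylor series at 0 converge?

No rational of total degree below 4 reproduces all 8 coefficients; solving the [0/4] Pade equations on them gives f(ε) = 38/(9*(ε**2 + ε - 5/12)**2), whose expansion matches every shown term.
Denominator factor (ε**2 + ε - 5/12)^2: discriminant 8/3, real irrational roots -1/2 + (1/3)*sqrt(6) and -1/2 - (1/3)*sqrt(6); poles of order 2, moduli -1/2 + (1/3)*sqrt(6) and 1/2 + (1/3)*sqrt(6).
The radius of convergence is the smallest modulus among the singular points: -1/2 + (1/3)*sqrt(6).

The radius of convergence is -1/2 + (1/3)*sqrt(6).


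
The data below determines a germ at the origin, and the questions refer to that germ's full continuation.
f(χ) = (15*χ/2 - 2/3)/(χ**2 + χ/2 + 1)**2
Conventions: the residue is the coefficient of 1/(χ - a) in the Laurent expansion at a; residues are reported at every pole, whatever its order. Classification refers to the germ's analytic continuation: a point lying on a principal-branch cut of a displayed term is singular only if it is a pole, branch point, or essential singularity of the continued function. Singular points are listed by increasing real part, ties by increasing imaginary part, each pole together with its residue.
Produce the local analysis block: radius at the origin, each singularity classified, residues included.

Radius of convergence at 0: 1.
At (-1/4) - ((1/4)*sqrt(15))*i: a pole of order 2; residue -((122/675)*sqrt(15))*i.
At (-1/4) + ((1/4)*sqrt(15))*i: a pole of order 2; residue ((122/675)*sqrt(15))*i.

Denominator factor (χ**2 + χ/2 + 1)^2: discriminant -15/4, complex-conjugate roots (-1/4) + ((1/4)*sqrt(15))*i and (-1/4) - ((1/4)*sqrt(15))*i; poles of order 2, moduli 1 and 1.
The radius of convergence is the smallest modulus among the singular points: 1.
The factor χ**2 + χ/2 + 1 splits as (χ - a)(χ - a') with a = (-1/4) - ((1/4)*sqrt(15))*i, a' = (-1/4) + ((1/4)*sqrt(15))*i. At the order-2 pole a set g(χ) = (χ - a)^2*f(χ) = [15*χ/2 - 2/3] / (χ - a')^2.
Order-2 pole: residue = g'(a); g'((-1/4) - ((1/4)*sqrt(15))*i) = -((122/675)*sqrt(15))*i, so the residue is -((122/675)*sqrt(15))*i.
The factor χ**2 + χ/2 + 1 splits as (χ - a)(χ - a') with a = (-1/4) + ((1/4)*sqrt(15))*i, a' = (-1/4) - ((1/4)*sqrt(15))*i. At the order-2 pole a set g(χ) = (χ - a)^2*f(χ) = [15*χ/2 - 2/3] / (χ - a')^2.
Order-2 pole: residue = g'(a); g'((-1/4) + ((1/4)*sqrt(15))*i) = ((122/675)*sqrt(15))*i, so the residue is ((122/675)*sqrt(15))*i.
List the singular points by increasing real part (a conjugate pair: the negative imaginary part first).


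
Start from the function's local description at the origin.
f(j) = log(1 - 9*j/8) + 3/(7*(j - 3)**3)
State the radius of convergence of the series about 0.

The radius of convergence is 8/9.

Denominator factor (j - 3)^3: pole of order 3 at 3, modulus 3.
Branch term (1)*log(1 - j/(8/9)): its argument vanishes at j = 8/9, a logarithmic branch point, modulus 8/9.
The radius of convergence is the smallest modulus among the singular points: 8/9.


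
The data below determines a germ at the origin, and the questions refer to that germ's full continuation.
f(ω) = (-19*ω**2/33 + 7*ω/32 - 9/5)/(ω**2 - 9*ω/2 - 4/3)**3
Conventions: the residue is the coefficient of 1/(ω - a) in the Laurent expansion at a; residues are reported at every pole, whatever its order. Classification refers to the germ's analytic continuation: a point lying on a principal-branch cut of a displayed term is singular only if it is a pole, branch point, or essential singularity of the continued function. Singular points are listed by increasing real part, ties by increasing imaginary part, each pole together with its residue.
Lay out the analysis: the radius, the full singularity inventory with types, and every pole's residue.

Radius of convergence at 0: -9/4 + (1/12)*sqrt(921).
At 9/4 - (1/12)*sqrt(921): a pole of order 3; residue (569309/3182788730)*sqrt(921).
At 9/4 + (1/12)*sqrt(921): a pole of order 3; residue -(569309/3182788730)*sqrt(921).

Denominator factor (ω**2 - 9*ω/2 - 4/3)^3: discriminant 307/12, real irrational roots 9/4 + (1/12)*sqrt(921) and 9/4 - (1/12)*sqrt(921); poles of order 3, moduli 9/4 + (1/12)*sqrt(921) and -9/4 + (1/12)*sqrt(921).
The radius of convergence is the smallest modulus among the singular points: -9/4 + (1/12)*sqrt(921).
The factor ω**2 - 9*ω/2 - 4/3 splits as (ω - a)(ω - a') with a = 9/4 - (1/12)*sqrt(921), a' = 9/4 + (1/12)*sqrt(921). At the order-3 pole a set g(ω) = (ω - a)^3*f(ω) = [-19*ω**2/33 + 7*ω/32 - 9/5] / (ω - a')^3.
Order-3 pole: residue = g''(a)/2; g''(9/4 - (1/12)*sqrt(921)) = (569309/1591394365)*sqrt(921), so the residue is (569309/3182788730)*sqrt(921).
The factor ω**2 - 9*ω/2 - 4/3 splits as (ω - a)(ω - a') with a = 9/4 + (1/12)*sqrt(921), a' = 9/4 - (1/12)*sqrt(921). At the order-3 pole a set g(ω) = (ω - a)^3*f(ω) = [-19*ω**2/33 + 7*ω/32 - 9/5] / (ω - a')^3.
Order-3 pole: residue = g''(a)/2; g''(9/4 + (1/12)*sqrt(921)) = -(569309/1591394365)*sqrt(921), so the residue is -(569309/3182788730)*sqrt(921).
List the singular points by increasing real part (a conjugate pair: the negative imaginary part first).


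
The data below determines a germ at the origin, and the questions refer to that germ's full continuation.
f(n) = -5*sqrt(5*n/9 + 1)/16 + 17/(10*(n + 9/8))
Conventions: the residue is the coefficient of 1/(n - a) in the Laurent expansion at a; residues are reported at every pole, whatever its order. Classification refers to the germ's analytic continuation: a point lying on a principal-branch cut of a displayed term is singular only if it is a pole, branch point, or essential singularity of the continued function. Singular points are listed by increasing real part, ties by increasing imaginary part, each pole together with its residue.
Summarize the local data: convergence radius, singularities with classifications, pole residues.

Radius of convergence at 0: 9/8.
At -9/5: an algebraic (square-root) branch point.
At -9/8: a pole of order 1; residue 17/10.

Denominator factor (n + 9/8): pole of order 1 at -9/8, modulus 9/8.
Branch term (-5/16)*sqrt(1 - n/(-9/5)): its argument vanishes at n = -9/5, a square-root branch point, modulus 9/5.
The radius of convergence is the smallest modulus among the singular points: 9/8.
The branch term is analytic at -9/8 and contributes nothing to the residue; only the rational part matters.
At the order-1 pole -9/8 set g(n) = (n - (-9/8))*(rational part) = 17/10.
Simple pole: residue = g(a) at a = -9/8, which is 17/10.
List the singular points by increasing real part (a conjugate pair: the negative imaginary part first).


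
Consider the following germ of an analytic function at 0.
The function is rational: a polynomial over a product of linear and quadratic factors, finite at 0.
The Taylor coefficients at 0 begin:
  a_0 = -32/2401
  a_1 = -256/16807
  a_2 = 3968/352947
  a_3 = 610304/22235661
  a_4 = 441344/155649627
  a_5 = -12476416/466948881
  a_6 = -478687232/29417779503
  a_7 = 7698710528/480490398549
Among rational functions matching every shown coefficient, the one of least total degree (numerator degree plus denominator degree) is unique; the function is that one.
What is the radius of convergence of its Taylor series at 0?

The radius of convergence is (1/2)*sqrt(7).

No rational of total degree below 6 reproduces all 8 coefficients; solving the [0/6] Pade equations on them gives f(ω) = -1/(14*(ω**2 - 2*ω/3 + 7/4)**3), whose expansion matches every shown term.
Denominator factor (ω**2 - 2*ω/3 + 7/4)^3: discriminant -59/9, complex-conjugate roots (1/3) + ((1/6)*sqrt(59))*i and (1/3) - ((1/6)*sqrt(59))*i; poles of order 3, moduli (1/2)*sqrt(7) and (1/2)*sqrt(7).
The radius of convergence is the smallest modulus among the singular points: (1/2)*sqrt(7).


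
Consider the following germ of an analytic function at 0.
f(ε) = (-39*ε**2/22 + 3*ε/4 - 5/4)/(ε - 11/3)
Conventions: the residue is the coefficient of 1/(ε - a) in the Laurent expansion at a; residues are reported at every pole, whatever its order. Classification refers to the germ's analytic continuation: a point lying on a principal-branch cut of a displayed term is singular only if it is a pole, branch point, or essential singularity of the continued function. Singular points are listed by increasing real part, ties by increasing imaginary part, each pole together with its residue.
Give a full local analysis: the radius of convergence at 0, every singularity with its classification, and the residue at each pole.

Denominator factor (ε - 11/3): pole of order 1 at 11/3, modulus 11/3.
The radius of convergence is the smallest modulus among the singular points: 11/3.
At the order-1 pole 11/3 set g(ε) = (ε - (11/3))*f(ε) = -39*ε**2/22 + 3*ε/4 - 5/4.
Simple pole: residue = g(a) at a = 11/3, which is -67/3.

Radius of convergence at 0: 11/3.
At 11/3: a pole of order 1; residue -67/3.


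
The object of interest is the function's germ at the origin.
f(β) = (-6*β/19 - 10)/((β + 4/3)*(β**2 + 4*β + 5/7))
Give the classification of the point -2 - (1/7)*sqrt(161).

The point is a pole of order 1.

The denominator factor β**2 + 4*β + 5/7 vanishes at -2 - (1/7)*sqrt(161) and appears to the power 1; the numerator there equals -178/19 + (6/133)*sqrt(161), nonzero, and no other factor vanishes.
Hence a pole whose order is the multiplicity, 1.


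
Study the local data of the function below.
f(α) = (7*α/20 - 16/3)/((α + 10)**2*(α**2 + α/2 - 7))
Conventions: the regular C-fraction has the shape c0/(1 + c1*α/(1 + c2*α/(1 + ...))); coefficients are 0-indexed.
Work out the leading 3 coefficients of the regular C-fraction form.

Taylor coefficients (expand at 0): a_0 = 4/525, a_1 = -29/19600, a_2 = 26987/20580000.
c0 = a_0 = 4/525. Peel one level at a time: if S = 1 + c*α/S' with S'(0) = 1, then c is the α-coefficient of S and S' = c*α/(S - 1).
S_1 = c0/f = 1 + (87/448)*α + (-96337/716800)*α^2 + ...; c1 = 87/448.
S_2 = c1*α/(S_1 - 1) = 1 + (96337/139200)*α + ...; c2 = 96337/139200.

The regular C-fraction coefficients are [4/525, 87/448, 96337/139200].


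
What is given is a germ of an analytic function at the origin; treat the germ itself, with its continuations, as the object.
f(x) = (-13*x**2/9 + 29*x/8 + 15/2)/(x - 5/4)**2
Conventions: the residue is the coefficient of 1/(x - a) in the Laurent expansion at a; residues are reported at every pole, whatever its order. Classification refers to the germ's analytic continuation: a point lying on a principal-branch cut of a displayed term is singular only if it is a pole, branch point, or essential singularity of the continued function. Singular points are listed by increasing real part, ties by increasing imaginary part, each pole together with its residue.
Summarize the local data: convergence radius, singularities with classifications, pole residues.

Denominator factor (x - 5/4)^2: pole of order 2 at 5/4, modulus 5/4.
The radius of convergence is the smallest modulus among the singular points: 5/4.
At the order-2 pole 5/4 set g(x) = (x - (5/4))^2*f(x) = -13*x**2/9 + 29*x/8 + 15/2.
Order-2 pole: residue = g'(a); g'(5/4) = 1/72, so the residue is 1/72.

Radius of convergence at 0: 5/4.
At 5/4: a pole of order 2; residue 1/72.


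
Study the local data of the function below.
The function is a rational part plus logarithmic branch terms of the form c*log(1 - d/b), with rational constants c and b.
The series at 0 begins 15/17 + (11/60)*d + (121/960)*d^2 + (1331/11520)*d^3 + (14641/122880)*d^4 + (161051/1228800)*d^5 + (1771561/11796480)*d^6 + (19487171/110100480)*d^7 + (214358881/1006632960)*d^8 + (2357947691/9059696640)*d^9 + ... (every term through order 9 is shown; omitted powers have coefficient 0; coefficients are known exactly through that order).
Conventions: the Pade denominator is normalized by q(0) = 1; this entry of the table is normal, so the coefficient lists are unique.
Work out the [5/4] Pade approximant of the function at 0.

Taylor coefficients needed (read off): a_0 = 15/17, a_1 = 11/60, a_2 = 121/960, a_3 = 1331/11520, a_4 = 14641/122880, a_5 = 161051/1228800, a_6 = 1771561/11796480, a_7 = 19487171/110100480, a_8 = 214358881/1006632960, a_9 = 2357947691/9059696640.
Write the denominator as Q(d) = 1 + q1*d + q2*d^2 + q3*d^3 + q4*d^4. Requiring Q*f - P = O(d^10) with deg P <= 5 kills the coefficients of d^6..d^9 in Q*f:
  d^6: a_6 + q1*a_5 + q2*a_4 + q3*a_3 + q4*a_2 = 0, i.e. 1771561/11796480 + (161051/1228800)*q1 + (14641/122880)*q2 + (1331/11520)*q3 + (121/960)*q4 = 0.
  d^7: a_7 + q1*a_6 + q2*a_5 + q3*a_4 + q4*a_3 = 0, i.e. 19487171/110100480 + (1771561/11796480)*q1 + (161051/1228800)*q2 + (14641/122880)*q3 + (1331/11520)*q4 = 0.
  d^8: a_8 + q1*a_7 + q2*a_6 + q3*a_5 + q4*a_4 = 0, i.e. 214358881/1006632960 + (19487171/110100480)*q1 + (1771561/11796480)*q2 + (161051/1228800)*q3 + (14641/122880)*q4 = 0.
  d^9: a_9 + q1*a_8 + q2*a_7 + q3*a_6 + q4*a_5 = 0, i.e. 2357947691/9059696640 + (214358881/1006632960)*q1 + (19487171/110100480)*q2 + (1771561/11796480)*q3 + (161051/1228800)*q4 = 0.
Solving this linear system: q1 = -55/18, q2 = 605/192, q3 = -6655/5376, q4 = 73205/516096.
The numerator is Q*f truncated at degree 5: P0 = a_0 = 15/17; P1 = a_1 + q1*a_0 = -2563/1020; P2 = a_2 + q1*a_1 + q2*a_0 = 10769/4590; P3 = a_3 + q1*a_2 + q2*a_1 + q3*a_0 = -3225013/4112640; P4 = a_4 + q1*a_3 + q2*a_2 + q3*a_1 + q4*a_0 = 12137389/197406720; P5 = a_5 + q1*a_4 + q2*a_3 + q3*a_2 + q4*a_1 = 161051/154828800.

The Pade approximant has numerator coefficients [15/17, -2563/1020, 10769/4590, -3225013/4112640, 12137389/197406720, 161051/154828800]; denominator coefficients [1, -55/18, 605/192, -6655/5376, 73205/516096].


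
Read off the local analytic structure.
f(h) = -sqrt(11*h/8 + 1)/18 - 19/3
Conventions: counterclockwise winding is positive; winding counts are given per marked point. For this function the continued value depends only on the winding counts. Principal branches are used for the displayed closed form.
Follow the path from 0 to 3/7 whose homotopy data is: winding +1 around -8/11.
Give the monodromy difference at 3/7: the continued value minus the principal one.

Continued minus principal equals (1/252)*sqrt(1246).

The rational part is single-valued and drops out of the difference; each branch term changes only by its own monodromy.
(-1/18)*sqrt(1 - h/(-8/11)): winding +1 is odd, the square root flips sign, contributing -2*(-1/18)*sqrt(1 - (3/7)/(-8/11)) = -2*(-1/18)*sqrt(89/56) = (1/252)*sqrt(1246).
Summing the contributions at h = 3/7 gives (1/252)*sqrt(1246).


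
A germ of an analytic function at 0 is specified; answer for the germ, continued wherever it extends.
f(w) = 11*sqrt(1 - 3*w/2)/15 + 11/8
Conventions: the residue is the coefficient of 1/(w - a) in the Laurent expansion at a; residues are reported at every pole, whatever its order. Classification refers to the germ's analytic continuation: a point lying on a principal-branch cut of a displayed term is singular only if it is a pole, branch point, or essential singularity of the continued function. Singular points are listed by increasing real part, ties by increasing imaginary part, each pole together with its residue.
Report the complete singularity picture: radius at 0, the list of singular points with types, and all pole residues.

Branch term (11/15)*sqrt(1 - w/(2/3)): its argument vanishes at w = 2/3, a square-root branch point, modulus 2/3.
The radius of convergence is the smallest modulus among the singular points: 2/3.

Radius of convergence at 0: 2/3.
At 2/3: an algebraic (square-root) branch point.


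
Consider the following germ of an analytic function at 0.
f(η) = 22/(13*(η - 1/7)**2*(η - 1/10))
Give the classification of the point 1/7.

The denominator factor η - 1/7 vanishes at 1/7 and appears to the power 2; the numerator there equals 22/13, nonzero, and no other factor vanishes.
Hence a pole whose order is the multiplicity, 2.

The point is a pole of order 2.


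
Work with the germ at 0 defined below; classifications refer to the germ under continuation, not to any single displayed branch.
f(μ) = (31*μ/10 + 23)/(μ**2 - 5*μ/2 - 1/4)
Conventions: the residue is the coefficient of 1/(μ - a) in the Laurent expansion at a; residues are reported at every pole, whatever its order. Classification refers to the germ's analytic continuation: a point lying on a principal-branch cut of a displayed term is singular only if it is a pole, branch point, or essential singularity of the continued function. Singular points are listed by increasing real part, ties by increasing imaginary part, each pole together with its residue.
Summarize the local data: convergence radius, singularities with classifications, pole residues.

Radius of convergence at 0: -5/4 + (1/4)*sqrt(29).
At 5/4 - (1/4)*sqrt(29): a pole of order 1; residue 31/20 - (215/116)*sqrt(29).
At 5/4 + (1/4)*sqrt(29): a pole of order 1; residue 31/20 + (215/116)*sqrt(29).

Denominator factor (μ**2 - 5*μ/2 - 1/4): discriminant 29/4, real irrational roots 5/4 + (1/4)*sqrt(29) and 5/4 - (1/4)*sqrt(29); poles of order 1, moduli 5/4 + (1/4)*sqrt(29) and -5/4 + (1/4)*sqrt(29).
The radius of convergence is the smallest modulus among the singular points: -5/4 + (1/4)*sqrt(29).
The factor μ**2 - 5*μ/2 - 1/4 splits as (μ - a)(μ - a') with a = 5/4 - (1/4)*sqrt(29), a' = 5/4 + (1/4)*sqrt(29). At the order-1 pole a set g(μ) = (μ - a)*f(μ) = [31*μ/10 + 23] / (μ - a').
Simple pole: residue = g(a) at a = 5/4 - (1/4)*sqrt(29), which is 31/20 - (215/116)*sqrt(29).
The factor μ**2 - 5*μ/2 - 1/4 splits as (μ - a)(μ - a') with a = 5/4 + (1/4)*sqrt(29), a' = 5/4 - (1/4)*sqrt(29). At the order-1 pole a set g(μ) = (μ - a)*f(μ) = [31*μ/10 + 23] / (μ - a').
Simple pole: residue = g(a) at a = 5/4 + (1/4)*sqrt(29), which is 31/20 + (215/116)*sqrt(29).
List the singular points by increasing real part (a conjugate pair: the negative imaginary part first).


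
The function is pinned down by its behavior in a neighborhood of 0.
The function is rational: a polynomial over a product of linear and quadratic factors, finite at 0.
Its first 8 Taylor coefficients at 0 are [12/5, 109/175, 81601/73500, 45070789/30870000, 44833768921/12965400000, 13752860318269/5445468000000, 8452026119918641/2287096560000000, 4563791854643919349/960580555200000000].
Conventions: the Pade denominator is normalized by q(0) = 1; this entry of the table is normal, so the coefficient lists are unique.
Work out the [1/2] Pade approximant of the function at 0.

Taylor coefficients needed (read off): a_0 = 12/5, a_1 = 109/175, a_2 = 81601/73500, a_3 = 45070789/30870000.
Write the denominator as Q(ψ) = 1 + q1*ψ + q2*ψ^2. Requiring Q*f - P = O(ψ^4) with deg P <= 1 kills the coefficients of ψ^2..ψ^3 in Q*f:
  ψ^2: a_2 + q1*a_1 + q2*a_0 = 0, i.e. 81601/73500 + (109/175)*q1 + (12/5)*q2 = 0.
  ψ^3: a_3 + q1*a_2 + q2*a_1 = 0, i.e. 45070789/30870000 + (81601/73500)*q1 + (109/175)*q2 = 0.
Solving this linear system: q1 = -43067/34860, q2 = -707/4980.
The numerator is Q*f truncated at degree 1: P0 = a_0 = 12/5; P1 = a_1 + q1*a_0 = -972/415.

The Pade approximant has numerator coefficients [12/5, -972/415]; denominator coefficients [1, -43067/34860, -707/4980].


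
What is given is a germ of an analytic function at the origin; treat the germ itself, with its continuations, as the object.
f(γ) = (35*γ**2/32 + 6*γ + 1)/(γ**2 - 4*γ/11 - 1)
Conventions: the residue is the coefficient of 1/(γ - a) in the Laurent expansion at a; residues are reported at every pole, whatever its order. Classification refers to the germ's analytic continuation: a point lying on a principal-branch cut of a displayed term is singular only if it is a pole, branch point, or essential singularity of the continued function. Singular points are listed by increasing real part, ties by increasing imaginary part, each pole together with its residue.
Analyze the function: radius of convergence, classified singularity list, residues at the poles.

Denominator factor (γ**2 - 4*γ/11 - 1): discriminant 500/121, real irrational roots 2/11 + (5/11)*sqrt(5) and 2/11 - (5/11)*sqrt(5); poles of order 1, moduli 2/11 + (5/11)*sqrt(5) and -2/11 + (5/11)*sqrt(5).
The radius of convergence is the smallest modulus among the singular points: -2/11 + (5/11)*sqrt(5).
The factor γ**2 - 4*γ/11 - 1 splits as (γ - a)(γ - a') with a = 2/11 - (5/11)*sqrt(5), a' = 2/11 + (5/11)*sqrt(5). At the order-1 pole a set g(γ) = (γ - a)*f(γ) = [35*γ**2/32 + 6*γ + 1] / (γ - a').
Simple pole: residue = g(a) at a = 2/11 - (5/11)*sqrt(5), which is 563/176 - (12611/17600)*sqrt(5).
The factor γ**2 - 4*γ/11 - 1 splits as (γ - a)(γ - a') with a = 2/11 + (5/11)*sqrt(5), a' = 2/11 - (5/11)*sqrt(5). At the order-1 pole a set g(γ) = (γ - a)*f(γ) = [35*γ**2/32 + 6*γ + 1] / (γ - a').
Simple pole: residue = g(a) at a = 2/11 + (5/11)*sqrt(5), which is 563/176 + (12611/17600)*sqrt(5).
List the singular points by increasing real part (a conjugate pair: the negative imaginary part first).

Radius of convergence at 0: -2/11 + (5/11)*sqrt(5).
At 2/11 - (5/11)*sqrt(5): a pole of order 1; residue 563/176 - (12611/17600)*sqrt(5).
At 2/11 + (5/11)*sqrt(5): a pole of order 1; residue 563/176 + (12611/17600)*sqrt(5).
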